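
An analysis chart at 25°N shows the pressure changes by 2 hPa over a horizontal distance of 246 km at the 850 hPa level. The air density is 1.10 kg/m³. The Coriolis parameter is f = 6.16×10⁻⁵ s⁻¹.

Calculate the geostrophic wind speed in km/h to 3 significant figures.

Pressure gradient: |∂P/∂n| = 200 Pa / 246000 m = 8.13×10⁻⁴ Pa/m
Geostrophic balance (pressure-gradient force = Coriolis force):
V_g = (1/(fρ)) |∂P/∂n| = 8.13×10⁻⁴ / (6.16×10⁻⁵ × 1.10) = 12.0 m/s
Converting: 12.0 m/s × 3.6 = 43.2 km/h

43.2 km/h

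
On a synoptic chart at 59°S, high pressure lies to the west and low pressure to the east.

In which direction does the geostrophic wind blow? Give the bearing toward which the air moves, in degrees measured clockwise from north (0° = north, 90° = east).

000°

The pressure-gradient force points toward the east (bearing 090°).
Geostrophic balance: in the Southern Hemisphere the Coriolis force deflects motion to the left, so the geostrophic wind blows 90° to the left of the pressure-gradient force (low pressure on the right).
Rotating 090° by 90° counterclockwise gives 000° — the wind blows toward the north.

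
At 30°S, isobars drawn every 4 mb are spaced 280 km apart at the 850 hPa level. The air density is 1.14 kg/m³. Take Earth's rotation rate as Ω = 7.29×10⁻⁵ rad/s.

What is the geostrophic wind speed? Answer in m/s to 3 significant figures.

17.2 m/s

Coriolis parameter at 30°S:
f = 2Ω sin φ = 2 × 7.29×10⁻⁵ × sin 30° = 7.29×10⁻⁵ s⁻¹
Pressure gradient: |∂P/∂n| = 400 Pa / 280000 m = 1.43×10⁻³ Pa/m
Geostrophic balance (pressure-gradient force = Coriolis force):
V_g = (1/(fρ)) |∂P/∂n| = 1.43×10⁻³ / (7.29×10⁻⁵ × 1.14) = 17.2 m/s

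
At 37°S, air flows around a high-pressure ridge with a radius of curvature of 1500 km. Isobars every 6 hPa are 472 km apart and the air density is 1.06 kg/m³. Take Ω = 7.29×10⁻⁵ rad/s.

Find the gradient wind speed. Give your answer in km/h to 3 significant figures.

Coriolis parameter at 37°S:
f = 2Ω sin φ = 2 × 7.29×10⁻⁵ × sin 37° = 8.77×10⁻⁵ s⁻¹
Pressure gradient: |∂P/∂n| = 600 Pa / 472000 m = 1.27×10⁻³ Pa/m
Geostrophic speed: V_g = |∂P/∂n|/(fρ) = 1.27×10⁻³/(8.77×10⁻⁵ × 1.06) = 13.7 m/s
Around a high, pressure-gradient force acts outward with centrifugal, so Coriolis balances both:
fV = (1/ρ)|∂P/∂n| + V²/R  →  V² − fR·V + fR·V_g = 0
With fR = 8.77×10⁻⁵ × 1500×10³ m = 132 m/s:
V = [fR − √((fR)² − 4 fR V_g)]/2 = [132 − √(132² − 4×132×13.7)]/2 = 15.5 m/s
Supergeostrophic (V > V_g = 13.7 m/s), as expected around a high.
Converting: 15.5 m/s × 3.6 = 55.8 km/h

55.8 km/h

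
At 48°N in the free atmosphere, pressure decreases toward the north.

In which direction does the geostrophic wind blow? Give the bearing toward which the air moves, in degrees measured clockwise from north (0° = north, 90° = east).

The pressure-gradient force points toward the north (bearing 000°).
Geostrophic balance: in the Northern Hemisphere the Coriolis force deflects motion to the right, so the geostrophic wind blows 90° to the right of the pressure-gradient force (low pressure on the left).
Rotating 000° by 90° clockwise gives 090° — the wind blows toward the east.

090°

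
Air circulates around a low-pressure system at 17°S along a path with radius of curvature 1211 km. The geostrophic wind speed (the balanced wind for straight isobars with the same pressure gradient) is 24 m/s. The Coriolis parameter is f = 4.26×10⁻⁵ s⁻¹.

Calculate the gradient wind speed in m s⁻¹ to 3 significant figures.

17.8 m s⁻¹

Around a low, centrifugal force acts outward with Coriolis, so pressure-gradient force balances both:
(1/ρ)|∂P/∂n| = fV + V²/R  →  V² + fR·V − fR·V_g = 0
With fR = 4.26×10⁻⁵ × 1211×10³ m = 51.6 m/s:
V = [−fR + √((fR)² + 4 fR V_g)]/2 = [−51.6 + √(51.6² + 4×51.6×24)]/2 = 17.8 m/s
Subgeostrophic (V < V_g = 24 m/s), as expected around a low.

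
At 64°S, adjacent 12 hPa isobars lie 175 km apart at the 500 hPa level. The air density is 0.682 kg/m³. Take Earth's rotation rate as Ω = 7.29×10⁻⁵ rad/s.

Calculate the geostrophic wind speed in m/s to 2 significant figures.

77 m/s

Coriolis parameter at 64°S:
f = 2Ω sin φ = 2 × 7.29×10⁻⁵ × sin 64° = 1.31×10⁻⁴ s⁻¹
Pressure gradient: |∂P/∂n| = 1200 Pa / 175000 m = 6.86×10⁻³ Pa/m
Geostrophic balance (pressure-gradient force = Coriolis force):
V_g = (1/(fρ)) |∂P/∂n| = 6.86×10⁻³ / (1.31×10⁻⁴ × 0.682) = 76.7 m/s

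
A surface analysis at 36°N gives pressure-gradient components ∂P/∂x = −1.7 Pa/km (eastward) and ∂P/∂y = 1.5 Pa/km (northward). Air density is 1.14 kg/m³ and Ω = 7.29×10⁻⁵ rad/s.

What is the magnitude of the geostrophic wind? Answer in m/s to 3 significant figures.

23.2 m/s

Coriolis parameter at 36°N:
f = 2Ω sin φ = 2 × 7.29×10⁻⁵ × sin 36° = 8.57×10⁻⁵ s⁻¹
Component geostrophic relations (x east, y north):
u_g = −(1/(fρ)) ∂P/∂y,  v_g = (1/(fρ)) ∂P/∂x
u_g = −(1.5×10⁻³)/(8.57×10⁻⁵ × 1.14) = −15.4 m/s;  v_g = (−1.7×10⁻³)/(8.57×10⁻⁵ × 1.14) = −17.4 m/s
|V_g| = √(u_g² + v_g²) = 23.2 m/s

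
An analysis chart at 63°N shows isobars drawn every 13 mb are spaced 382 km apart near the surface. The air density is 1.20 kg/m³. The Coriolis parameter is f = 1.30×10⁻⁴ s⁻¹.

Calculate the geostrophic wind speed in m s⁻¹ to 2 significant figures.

Pressure gradient: |∂P/∂n| = 1300 Pa / 382000 m = 3.40×10⁻³ Pa/m
Geostrophic balance (pressure-gradient force = Coriolis force):
V_g = (1/(fρ)) |∂P/∂n| = 3.40×10⁻³ / (1.30×10⁻⁴ × 1.20) = 21.8 m/s

22 m s⁻¹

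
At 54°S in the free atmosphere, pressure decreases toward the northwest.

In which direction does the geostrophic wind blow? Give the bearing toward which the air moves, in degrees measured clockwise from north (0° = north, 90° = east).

The pressure-gradient force points toward the northwest (bearing 315°).
Geostrophic balance: in the Southern Hemisphere the Coriolis force deflects motion to the left, so the geostrophic wind blows 90° to the left of the pressure-gradient force (low pressure on the right).
Rotating 315° by 90° counterclockwise gives 225° — the wind blows toward the southwest.

225°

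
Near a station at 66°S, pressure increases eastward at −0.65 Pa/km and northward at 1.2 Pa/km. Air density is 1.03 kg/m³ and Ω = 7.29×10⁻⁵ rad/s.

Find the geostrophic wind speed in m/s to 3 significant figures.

Coriolis parameter at 66°S:
f = 2Ω sin φ = 2 × 7.29×10⁻⁵ × sin 66° = 1.33×10⁻⁴ s⁻¹
In the Southern Hemisphere f is negative: f = −1.33×10⁻⁴ s⁻¹.
Component geostrophic relations (x east, y north):
u_g = −(1/(fρ)) ∂P/∂y,  v_g = (1/(fρ)) ∂P/∂x
u_g = −(1.2×10⁻³)/(−1.33×10⁻⁴ × 1.03) = 8.75 m/s;  v_g = (−0.65×10⁻³)/(−1.33×10⁻⁴ × 1.03) = 4.74 m/s
|V_g| = √(u_g² + v_g²) = 9.95 m/s

9.95 m/s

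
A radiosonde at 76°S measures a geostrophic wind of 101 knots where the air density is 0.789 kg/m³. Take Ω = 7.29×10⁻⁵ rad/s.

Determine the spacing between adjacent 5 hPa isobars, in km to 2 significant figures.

86 km

Coriolis parameter at 76°S:
f = 2Ω sin φ = 2 × 7.29×10⁻⁵ × sin 76° = 1.41×10⁻⁴ s⁻¹
Wind speed in SI: 101 knots = 52.0 m/s
Geostrophic balance rearranged: |∂P/∂n| = f ρ V_g
|∂P/∂n| = 1.41×10⁻⁴ × 0.789 × 52.0 = 5.80×10⁻³ Pa/m
Isobar spacing: Δn = ΔP/|∂P/∂n| = 500 Pa / 5.80×10⁻³ Pa/m = 86213 m ≈ 86 km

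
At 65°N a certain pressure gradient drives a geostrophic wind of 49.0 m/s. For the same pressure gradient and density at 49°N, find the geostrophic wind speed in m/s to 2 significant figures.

59 m/s

With the same pressure gradient and density, V_g ∝ 1/f ∝ 1/sin φ.
V₂ = V₁ · sin φ₁ / sin φ₂ = 49.0 × sin 65° / sin 49°
V₂ = 49.0 × 0.9063/0.7547 = 59 m/s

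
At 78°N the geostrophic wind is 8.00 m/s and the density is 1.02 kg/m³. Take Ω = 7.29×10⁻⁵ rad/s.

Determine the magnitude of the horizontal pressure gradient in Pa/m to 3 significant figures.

1.16×10⁻³ Pa/m

Coriolis parameter at 78°N:
f = 2Ω sin φ = 2 × 7.29×10⁻⁵ × sin 78° = 1.43×10⁻⁴ s⁻¹
Geostrophic balance rearranged: |∂P/∂n| = f ρ V_g
|∂P/∂n| = 1.43×10⁻⁴ × 1.02 × 8.00 = 1.16×10⁻³ Pa/m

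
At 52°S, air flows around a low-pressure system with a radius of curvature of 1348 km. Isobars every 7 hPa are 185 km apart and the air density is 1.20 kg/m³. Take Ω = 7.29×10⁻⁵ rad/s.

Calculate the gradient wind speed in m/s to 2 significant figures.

24 m/s

Coriolis parameter at 52°S:
f = 2Ω sin φ = 2 × 7.29×10⁻⁵ × sin 52° = 1.15×10⁻⁴ s⁻¹
Pressure gradient: |∂P/∂n| = 700 Pa / 185000 m = 3.78×10⁻³ Pa/m
Geostrophic speed: V_g = |∂P/∂n|/(fρ) = 3.78×10⁻³/(1.15×10⁻⁴ × 1.20) = 27.4 m/s
Around a low, centrifugal force acts outward with Coriolis, so pressure-gradient force balances both:
(1/ρ)|∂P/∂n| = fV + V²/R  →  V² + fR·V − fR·V_g = 0
With fR = 1.15×10⁻⁴ × 1348×10³ m = 155 m/s:
V = [−fR + √((fR)² + 4 fR V_g)]/2 = [−155 + √(155² + 4×155×27.4)]/2 = 23.8 m/s
Subgeostrophic (V < V_g = 27.4 m/s), as expected around a low.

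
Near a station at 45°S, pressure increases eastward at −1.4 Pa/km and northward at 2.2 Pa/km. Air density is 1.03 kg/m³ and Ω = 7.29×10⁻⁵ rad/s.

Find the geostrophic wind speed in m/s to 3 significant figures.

24.6 m/s

Coriolis parameter at 45°S:
f = 2Ω sin φ = 2 × 7.29×10⁻⁵ × sin 45° = 1.03×10⁻⁴ s⁻¹
In the Southern Hemisphere f is negative: f = −1.03×10⁻⁴ s⁻¹.
Component geostrophic relations (x east, y north):
u_g = −(1/(fρ)) ∂P/∂y,  v_g = (1/(fρ)) ∂P/∂x
u_g = −(2.2×10⁻³)/(−1.03×10⁻⁴ × 1.03) = 20.7 m/s;  v_g = (−1.4×10⁻³)/(−1.03×10⁻⁴ × 1.03) = 13.2 m/s
|V_g| = √(u_g² + v_g²) = 24.6 m/s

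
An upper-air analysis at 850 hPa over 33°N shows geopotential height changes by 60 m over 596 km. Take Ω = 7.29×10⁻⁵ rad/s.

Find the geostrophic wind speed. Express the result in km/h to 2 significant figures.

45 km/h

Coriolis parameter at 33°N:
f = 2Ω sin φ = 2 × 7.29×10⁻⁵ × sin 33° = 7.94×10⁻⁵ s⁻¹
Height gradient: |∂Z/∂n| = 60 m / 596000 m = 1.01×10⁻⁴
On a pressure surface, geostrophic balance gives V_g = (g/f)|∂Z/∂n|:
V_g = 9.81 × 1.01×10⁻⁴ / 7.94×10⁻⁵ = 12.4 m/s
Converting: 12.4 m/s × 3.6 = 45 km/h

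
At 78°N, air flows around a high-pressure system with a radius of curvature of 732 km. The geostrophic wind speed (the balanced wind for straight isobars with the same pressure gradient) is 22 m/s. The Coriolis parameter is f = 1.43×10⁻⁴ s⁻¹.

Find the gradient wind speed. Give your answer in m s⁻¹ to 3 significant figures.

Around a high, pressure-gradient force acts outward with centrifugal, so Coriolis balances both:
fV = (1/ρ)|∂P/∂n| + V²/R  →  V² − fR·V + fR·V_g = 0
With fR = 1.43×10⁻⁴ × 732×10³ m = 105 m/s:
V = [fR − √((fR)² − 4 fR V_g)]/2 = [105 − √(105² − 4×105×22)]/2 = 31.4 m/s
Supergeostrophic (V > V_g = 22 m/s), as expected around a high.

31.4 m s⁻¹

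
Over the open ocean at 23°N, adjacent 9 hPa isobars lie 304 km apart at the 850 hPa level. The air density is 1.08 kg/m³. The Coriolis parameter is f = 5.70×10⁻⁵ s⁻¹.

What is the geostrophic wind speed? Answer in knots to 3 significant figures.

93.5 knots

Pressure gradient: |∂P/∂n| = 900 Pa / 304000 m = 2.96×10⁻³ Pa/m
Geostrophic balance (pressure-gradient force = Coriolis force):
V_g = (1/(fρ)) |∂P/∂n| = 2.96×10⁻³ / (5.70×10⁻⁵ × 1.08) = 48.1 m/s
Converting: 48.1 m/s × 1.944 = 93.5 knots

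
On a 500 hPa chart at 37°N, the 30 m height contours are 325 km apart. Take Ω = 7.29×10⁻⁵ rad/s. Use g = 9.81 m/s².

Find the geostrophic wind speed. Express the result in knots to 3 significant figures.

Coriolis parameter at 37°N:
f = 2Ω sin φ = 2 × 7.29×10⁻⁵ × sin 37° = 8.77×10⁻⁵ s⁻¹
Height gradient: |∂Z/∂n| = 30 m / 325000 m = 9.23×10⁻⁵
On a pressure surface, geostrophic balance gives V_g = (g/f)|∂Z/∂n|:
V_g = 9.81 × 9.23×10⁻⁵ / 8.77×10⁻⁵ = 10.3 m/s
Converting: 10.3 m/s × 1.944 = 20.1 knots

20.1 knots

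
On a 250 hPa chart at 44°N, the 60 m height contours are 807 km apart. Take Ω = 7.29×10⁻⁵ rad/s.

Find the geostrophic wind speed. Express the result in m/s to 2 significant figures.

7.2 m/s

Coriolis parameter at 44°N:
f = 2Ω sin φ = 2 × 7.29×10⁻⁵ × sin 44° = 1.01×10⁻⁴ s⁻¹
Height gradient: |∂Z/∂n| = 60 m / 807000 m = 7.43×10⁻⁵
On a pressure surface, geostrophic balance gives V_g = (g/f)|∂Z/∂n|:
V_g = 9.81 × 7.43×10⁻⁵ / 1.01×10⁻⁴ = 7.20 m/s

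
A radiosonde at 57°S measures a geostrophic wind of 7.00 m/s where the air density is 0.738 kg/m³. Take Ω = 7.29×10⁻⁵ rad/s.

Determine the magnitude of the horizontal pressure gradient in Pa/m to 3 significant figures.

Coriolis parameter at 57°S:
f = 2Ω sin φ = 2 × 7.29×10⁻⁵ × sin 57° = 1.22×10⁻⁴ s⁻¹
Geostrophic balance rearranged: |∂P/∂n| = f ρ V_g
|∂P/∂n| = 1.22×10⁻⁴ × 0.738 × 7.00 = 6.32×10⁻⁴ Pa/m

6.32×10⁻⁴ Pa/m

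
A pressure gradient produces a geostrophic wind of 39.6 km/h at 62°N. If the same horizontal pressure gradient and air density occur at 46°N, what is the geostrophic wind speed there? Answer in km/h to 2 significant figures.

With the same pressure gradient and density, V_g ∝ 1/f ∝ 1/sin φ.
V₂ = V₁ · sin φ₁ / sin φ₂ = 39.6 × sin 62° / sin 46°
V₂ = 39.6 × 0.8829/0.7193 = 49 km/h

49 km/h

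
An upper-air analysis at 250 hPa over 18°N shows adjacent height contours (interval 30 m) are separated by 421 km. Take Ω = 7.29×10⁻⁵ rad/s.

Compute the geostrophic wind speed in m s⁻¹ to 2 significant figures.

Coriolis parameter at 18°N:
f = 2Ω sin φ = 2 × 7.29×10⁻⁵ × sin 18° = 4.51×10⁻⁵ s⁻¹
Height gradient: |∂Z/∂n| = 30 m / 421000 m = 7.13×10⁻⁵
On a pressure surface, geostrophic balance gives V_g = (g/f)|∂Z/∂n|:
V_g = 9.81 × 7.13×10⁻⁵ / 4.51×10⁻⁵ = 15.5 m/s

16 m s⁻¹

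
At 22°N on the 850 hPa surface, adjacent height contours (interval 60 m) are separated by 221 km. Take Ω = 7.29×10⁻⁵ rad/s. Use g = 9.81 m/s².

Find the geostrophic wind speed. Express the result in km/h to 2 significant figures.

180 km/h

Coriolis parameter at 22°N:
f = 2Ω sin φ = 2 × 7.29×10⁻⁵ × sin 22° = 5.46×10⁻⁵ s⁻¹
Height gradient: |∂Z/∂n| = 60 m / 221000 m = 2.71×10⁻⁴
On a pressure surface, geostrophic balance gives V_g = (g/f)|∂Z/∂n|:
V_g = 9.81 × 2.71×10⁻⁴ / 5.46×10⁻⁵ = 48.8 m/s
Converting: 48.8 m/s × 3.6 = 180 km/h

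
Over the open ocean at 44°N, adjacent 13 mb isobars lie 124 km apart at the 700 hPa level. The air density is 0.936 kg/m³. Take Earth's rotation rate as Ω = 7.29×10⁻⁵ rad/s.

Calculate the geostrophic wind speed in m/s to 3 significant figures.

111 m/s

Coriolis parameter at 44°N:
f = 2Ω sin φ = 2 × 7.29×10⁻⁵ × sin 44° = 1.01×10⁻⁴ s⁻¹
Pressure gradient: |∂P/∂n| = 1300 Pa / 124000 m = 1.05×10⁻² Pa/m
Geostrophic balance (pressure-gradient force = Coriolis force):
V_g = (1/(fρ)) |∂P/∂n| = 1.05×10⁻² / (1.01×10⁻⁴ × 0.936) = 111 m/s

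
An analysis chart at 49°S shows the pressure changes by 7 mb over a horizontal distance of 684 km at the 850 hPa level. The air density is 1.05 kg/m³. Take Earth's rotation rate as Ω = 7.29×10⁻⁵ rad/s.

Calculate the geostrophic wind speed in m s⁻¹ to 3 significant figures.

Coriolis parameter at 49°S:
f = 2Ω sin φ = 2 × 7.29×10⁻⁵ × sin 49° = 1.10×10⁻⁴ s⁻¹
Pressure gradient: |∂P/∂n| = 700 Pa / 684000 m = 1.02×10⁻³ Pa/m
Geostrophic balance (pressure-gradient force = Coriolis force):
V_g = (1/(fρ)) |∂P/∂n| = 1.02×10⁻³ / (1.10×10⁻⁴ × 1.05) = 8.86 m/s

8.86 m s⁻¹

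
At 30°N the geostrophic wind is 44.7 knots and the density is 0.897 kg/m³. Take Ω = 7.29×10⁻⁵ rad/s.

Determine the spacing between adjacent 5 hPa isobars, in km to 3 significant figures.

333 km

Coriolis parameter at 30°N:
f = 2Ω sin φ = 2 × 7.29×10⁻⁵ × sin 30° = 7.29×10⁻⁵ s⁻¹
Wind speed in SI: 44.7 knots = 23.0 m/s
Geostrophic balance rearranged: |∂P/∂n| = f ρ V_g
|∂P/∂n| = 7.29×10⁻⁵ × 0.897 × 23.0 = 1.50×10⁻³ Pa/m
Isobar spacing: Δn = ΔP/|∂P/∂n| = 500 Pa / 1.50×10⁻³ Pa/m = 332510 m ≈ 333 km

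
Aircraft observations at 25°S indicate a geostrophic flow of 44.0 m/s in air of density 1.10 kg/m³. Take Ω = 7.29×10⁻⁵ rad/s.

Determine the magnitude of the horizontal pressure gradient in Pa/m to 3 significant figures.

Coriolis parameter at 25°S:
f = 2Ω sin φ = 2 × 7.29×10⁻⁵ × sin 25° = 6.16×10⁻⁵ s⁻¹
Geostrophic balance rearranged: |∂P/∂n| = f ρ V_g
|∂P/∂n| = 6.16×10⁻⁵ × 1.10 × 44.0 = 2.98×10⁻³ Pa/m

2.98×10⁻³ Pa/m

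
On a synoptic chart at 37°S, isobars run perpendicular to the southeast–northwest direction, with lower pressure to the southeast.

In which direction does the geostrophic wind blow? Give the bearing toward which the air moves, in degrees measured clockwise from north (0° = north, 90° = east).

The pressure-gradient force points toward the southeast (bearing 135°).
Geostrophic balance: in the Southern Hemisphere the Coriolis force deflects motion to the left, so the geostrophic wind blows 90° to the left of the pressure-gradient force (low pressure on the right).
Rotating 135° by 90° counterclockwise gives 045° — the wind blows toward the northeast.

045°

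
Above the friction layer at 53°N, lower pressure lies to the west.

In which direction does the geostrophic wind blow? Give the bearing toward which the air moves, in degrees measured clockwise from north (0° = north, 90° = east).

The pressure-gradient force points toward the west (bearing 270°).
Geostrophic balance: in the Northern Hemisphere the Coriolis force deflects motion to the right, so the geostrophic wind blows 90° to the right of the pressure-gradient force (low pressure on the left).
Rotating 270° by 90° clockwise gives 000° — the wind blows toward the north.

000°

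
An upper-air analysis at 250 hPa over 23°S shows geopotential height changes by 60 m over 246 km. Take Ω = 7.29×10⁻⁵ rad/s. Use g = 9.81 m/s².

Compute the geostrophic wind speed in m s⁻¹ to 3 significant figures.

42.0 m s⁻¹

Coriolis parameter at 23°S:
f = 2Ω sin φ = 2 × 7.29×10⁻⁵ × sin 23° = 5.70×10⁻⁵ s⁻¹
Height gradient: |∂Z/∂n| = 60 m / 246000 m = 2.44×10⁻⁴
On a pressure surface, geostrophic balance gives V_g = (g/f)|∂Z/∂n|:
V_g = 9.81 × 2.44×10⁻⁴ / 5.70×10⁻⁵ = 42.0 m/s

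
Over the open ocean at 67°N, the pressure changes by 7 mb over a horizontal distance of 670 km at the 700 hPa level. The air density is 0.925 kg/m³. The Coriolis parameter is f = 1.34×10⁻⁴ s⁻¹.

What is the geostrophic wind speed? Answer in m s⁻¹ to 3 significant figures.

Pressure gradient: |∂P/∂n| = 700 Pa / 670000 m = 1.04×10⁻³ Pa/m
Geostrophic balance (pressure-gradient force = Coriolis force):
V_g = (1/(fρ)) |∂P/∂n| = 1.04×10⁻³ / (1.34×10⁻⁴ × 0.925) = 8.43 m/s

8.43 m s⁻¹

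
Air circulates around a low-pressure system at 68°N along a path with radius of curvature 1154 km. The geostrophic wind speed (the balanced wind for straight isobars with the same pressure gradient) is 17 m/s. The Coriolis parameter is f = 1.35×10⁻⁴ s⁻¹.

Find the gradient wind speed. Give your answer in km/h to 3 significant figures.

Around a low, centrifugal force acts outward with Coriolis, so pressure-gradient force balances both:
(1/ρ)|∂P/∂n| = fV + V²/R  →  V² + fR·V − fR·V_g = 0
With fR = 1.35×10⁻⁴ × 1154×10³ m = 156 m/s:
V = [−fR + √((fR)² + 4 fR V_g)]/2 = [−156 + √(156² + 4×156×17)]/2 = 15.5 m/s
Subgeostrophic (V < V_g = 17 m/s), as expected around a low.
Converting: 15.5 m/s × 3.6 = 55.7 km/h

55.7 km/h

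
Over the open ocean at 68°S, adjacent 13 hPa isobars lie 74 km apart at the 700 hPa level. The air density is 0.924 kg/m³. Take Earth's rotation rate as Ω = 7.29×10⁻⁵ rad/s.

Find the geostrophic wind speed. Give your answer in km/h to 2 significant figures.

Coriolis parameter at 68°S:
f = 2Ω sin φ = 2 × 7.29×10⁻⁵ × sin 68° = 1.35×10⁻⁴ s⁻¹
Pressure gradient: |∂P/∂n| = 1300 Pa / 74000 m = 1.76×10⁻² Pa/m
Geostrophic balance (pressure-gradient force = Coriolis force):
V_g = (1/(fρ)) |∂P/∂n| = 1.76×10⁻² / (1.35×10⁻⁴ × 0.924) = 141 m/s
Converting: 141 m/s × 3.6 = 510 km/h

510 km/h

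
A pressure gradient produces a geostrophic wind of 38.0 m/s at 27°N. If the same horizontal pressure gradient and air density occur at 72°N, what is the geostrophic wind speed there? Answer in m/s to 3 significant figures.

18.1 m/s

With the same pressure gradient and density, V_g ∝ 1/f ∝ 1/sin φ.
V₂ = V₁ · sin φ₁ / sin φ₂ = 38.0 × sin 27° / sin 72°
V₂ = 38.0 × 0.4540/0.9511 = 18.1 m/s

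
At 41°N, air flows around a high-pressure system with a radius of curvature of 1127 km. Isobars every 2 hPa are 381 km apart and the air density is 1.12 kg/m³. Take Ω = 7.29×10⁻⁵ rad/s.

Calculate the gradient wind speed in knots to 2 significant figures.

10 knots

Coriolis parameter at 41°N:
f = 2Ω sin φ = 2 × 7.29×10⁻⁵ × sin 41° = 9.57×10⁻⁵ s⁻¹
Pressure gradient: |∂P/∂n| = 200 Pa / 381000 m = 5.25×10⁻⁴ Pa/m
Geostrophic speed: V_g = |∂P/∂n|/(fρ) = 5.25×10⁻⁴/(9.57×10⁻⁵ × 1.12) = 4.90 m/s
Around a high, pressure-gradient force acts outward with centrifugal, so Coriolis balances both:
fV = (1/ρ)|∂P/∂n| + V²/R  →  V² − fR·V + fR·V_g = 0
With fR = 9.57×10⁻⁵ × 1127×10³ m = 108 m/s:
V = [fR − √((fR)² − 4 fR V_g)]/2 = [108 − √(108² − 4×108×4.9)]/2 = 5.15 m/s
Supergeostrophic (V > V_g = 4.9 m/s), as expected around a high.
Converting: 5.15 m/s × 1.944 = 10 knots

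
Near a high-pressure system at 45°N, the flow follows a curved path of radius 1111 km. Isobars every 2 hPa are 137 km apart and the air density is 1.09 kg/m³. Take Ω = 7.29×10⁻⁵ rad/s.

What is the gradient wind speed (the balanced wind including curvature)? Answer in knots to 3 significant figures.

Coriolis parameter at 45°N:
f = 2Ω sin φ = 2 × 7.29×10⁻⁵ × sin 45° = 1.03×10⁻⁴ s⁻¹
Pressure gradient: |∂P/∂n| = 200 Pa / 137000 m = 1.46×10⁻³ Pa/m
Geostrophic speed: V_g = |∂P/∂n|/(fρ) = 1.46×10⁻³/(1.03×10⁻⁴ × 1.09) = 13.0 m/s
Around a high, pressure-gradient force acts outward with centrifugal, so Coriolis balances both:
fV = (1/ρ)|∂P/∂n| + V²/R  →  V² − fR·V + fR·V_g = 0
With fR = 1.03×10⁻⁴ × 1111×10³ m = 115 m/s:
V = [fR − √((fR)² − 4 fR V_g)]/2 = [115 − √(115² − 4×115×13)]/2 = 14.9 m/s
Supergeostrophic (V > V_g = 13 m/s), as expected around a high.
Converting: 14.9 m/s × 1.944 = 29.0 knots

29.0 knots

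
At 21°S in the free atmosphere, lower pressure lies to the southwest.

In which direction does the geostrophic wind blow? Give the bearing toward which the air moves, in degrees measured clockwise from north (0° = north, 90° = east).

135°

The pressure-gradient force points toward the southwest (bearing 225°).
Geostrophic balance: in the Southern Hemisphere the Coriolis force deflects motion to the left, so the geostrophic wind blows 90° to the left of the pressure-gradient force (low pressure on the right).
Rotating 225° by 90° counterclockwise gives 135° — the wind blows toward the southeast.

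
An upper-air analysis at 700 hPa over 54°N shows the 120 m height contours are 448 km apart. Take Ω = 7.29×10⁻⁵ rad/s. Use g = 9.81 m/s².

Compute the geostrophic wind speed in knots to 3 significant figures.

43.3 knots

Coriolis parameter at 54°N:
f = 2Ω sin φ = 2 × 7.29×10⁻⁵ × sin 54° = 1.18×10⁻⁴ s⁻¹
Height gradient: |∂Z/∂n| = 120 m / 448000 m = 2.68×10⁻⁴
On a pressure surface, geostrophic balance gives V_g = (g/f)|∂Z/∂n|:
V_g = 9.81 × 2.68×10⁻⁴ / 1.18×10⁻⁴ = 22.3 m/s
Converting: 22.3 m/s × 1.944 = 43.3 knots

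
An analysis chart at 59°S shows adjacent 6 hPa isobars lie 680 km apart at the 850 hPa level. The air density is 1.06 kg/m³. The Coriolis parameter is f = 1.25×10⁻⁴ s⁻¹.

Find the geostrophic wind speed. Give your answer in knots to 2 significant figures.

Pressure gradient: |∂P/∂n| = 600 Pa / 680000 m = 8.82×10⁻⁴ Pa/m
Geostrophic balance (pressure-gradient force = Coriolis force):
V_g = (1/(fρ)) |∂P/∂n| = 8.82×10⁻⁴ / (1.25×10⁻⁴ × 1.06) = 6.66 m/s
Converting: 6.66 m/s × 1.944 = 13 knots

13 knots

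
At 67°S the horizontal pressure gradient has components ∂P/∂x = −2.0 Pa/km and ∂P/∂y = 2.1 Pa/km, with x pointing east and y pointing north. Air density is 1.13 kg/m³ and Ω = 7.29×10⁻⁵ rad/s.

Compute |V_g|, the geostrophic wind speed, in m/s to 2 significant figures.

Coriolis parameter at 67°S:
f = 2Ω sin φ = 2 × 7.29×10⁻⁵ × sin 67° = 1.34×10⁻⁴ s⁻¹
In the Southern Hemisphere f is negative: f = −1.34×10⁻⁴ s⁻¹.
Component geostrophic relations (x east, y north):
u_g = −(1/(fρ)) ∂P/∂y,  v_g = (1/(fρ)) ∂P/∂x
u_g = −(2.1×10⁻³)/(−1.34×10⁻⁴ × 1.13) = 13.8 m/s;  v_g = (−2.0×10⁻³)/(−1.34×10⁻⁴ × 1.13) = 13.2 m/s
|V_g| = √(u_g² + v_g²) = 19.1 m/s

19 m/s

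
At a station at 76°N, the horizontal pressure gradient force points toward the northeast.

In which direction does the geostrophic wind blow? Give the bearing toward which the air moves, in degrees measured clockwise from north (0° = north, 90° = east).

135°

The pressure-gradient force points toward the northeast (bearing 045°).
Geostrophic balance: in the Northern Hemisphere the Coriolis force deflects motion to the right, so the geostrophic wind blows 90° to the right of the pressure-gradient force (low pressure on the left).
Rotating 045° by 90° clockwise gives 135° — the wind blows toward the southeast.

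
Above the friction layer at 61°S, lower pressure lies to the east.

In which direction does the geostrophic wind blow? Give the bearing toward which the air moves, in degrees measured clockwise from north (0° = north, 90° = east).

The pressure-gradient force points toward the east (bearing 090°).
Geostrophic balance: in the Southern Hemisphere the Coriolis force deflects motion to the left, so the geostrophic wind blows 90° to the left of the pressure-gradient force (low pressure on the right).
Rotating 090° by 90° counterclockwise gives 000° — the wind blows toward the north.

000°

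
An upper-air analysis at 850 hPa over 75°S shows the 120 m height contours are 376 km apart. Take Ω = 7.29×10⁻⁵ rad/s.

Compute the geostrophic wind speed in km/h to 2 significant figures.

80 km/h

Coriolis parameter at 75°S:
f = 2Ω sin φ = 2 × 7.29×10⁻⁵ × sin 75° = 1.41×10⁻⁴ s⁻¹
Height gradient: |∂Z/∂n| = 120 m / 376000 m = 3.19×10⁻⁴
On a pressure surface, geostrophic balance gives V_g = (g/f)|∂Z/∂n|:
V_g = 9.81 × 3.19×10⁻⁴ / 1.41×10⁻⁴ = 22.2 m/s
Converting: 22.2 m/s × 3.6 = 80 km/h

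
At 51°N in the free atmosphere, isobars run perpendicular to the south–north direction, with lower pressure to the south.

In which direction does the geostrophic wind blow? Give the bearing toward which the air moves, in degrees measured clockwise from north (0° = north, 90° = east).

270°

The pressure-gradient force points toward the south (bearing 180°).
Geostrophic balance: in the Northern Hemisphere the Coriolis force deflects motion to the right, so the geostrophic wind blows 90° to the right of the pressure-gradient force (low pressure on the left).
Rotating 180° by 90° clockwise gives 270° — the wind blows toward the west.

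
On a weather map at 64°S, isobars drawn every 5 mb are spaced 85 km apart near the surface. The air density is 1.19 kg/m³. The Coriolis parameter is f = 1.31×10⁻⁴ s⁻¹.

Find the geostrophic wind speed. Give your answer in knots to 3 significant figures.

73.3 knots

Pressure gradient: |∂P/∂n| = 500 Pa / 85000 m = 5.88×10⁻³ Pa/m
Geostrophic balance (pressure-gradient force = Coriolis force):
V_g = (1/(fρ)) |∂P/∂n| = 5.88×10⁻³ / (1.31×10⁻⁴ × 1.19) = 37.7 m/s
Converting: 37.7 m/s × 1.944 = 73.3 knots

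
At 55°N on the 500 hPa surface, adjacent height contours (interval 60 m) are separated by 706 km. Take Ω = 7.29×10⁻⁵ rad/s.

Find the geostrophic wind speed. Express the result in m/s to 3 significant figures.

Coriolis parameter at 55°N:
f = 2Ω sin φ = 2 × 7.29×10⁻⁵ × sin 55° = 1.19×10⁻⁴ s⁻¹
Height gradient: |∂Z/∂n| = 60 m / 706000 m = 8.50×10⁻⁵
On a pressure surface, geostrophic balance gives V_g = (g/f)|∂Z/∂n|:
V_g = 9.81 × 8.50×10⁻⁵ / 1.19×10⁻⁴ = 6.98 m/s

6.98 m/s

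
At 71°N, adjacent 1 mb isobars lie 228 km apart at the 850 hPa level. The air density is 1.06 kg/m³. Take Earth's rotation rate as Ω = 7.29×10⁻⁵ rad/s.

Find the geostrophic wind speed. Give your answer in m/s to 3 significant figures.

3.00 m/s

Coriolis parameter at 71°N:
f = 2Ω sin φ = 2 × 7.29×10⁻⁵ × sin 71° = 1.38×10⁻⁴ s⁻¹
Pressure gradient: |∂P/∂n| = 100 Pa / 228000 m = 4.39×10⁻⁴ Pa/m
Geostrophic balance (pressure-gradient force = Coriolis force):
V_g = (1/(fρ)) |∂P/∂n| = 4.39×10⁻⁴ / (1.38×10⁻⁴ × 1.06) = 3.00 m/s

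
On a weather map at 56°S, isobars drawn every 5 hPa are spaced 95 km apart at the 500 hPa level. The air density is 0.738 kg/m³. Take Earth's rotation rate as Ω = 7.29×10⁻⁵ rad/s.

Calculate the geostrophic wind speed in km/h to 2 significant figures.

Coriolis parameter at 56°S:
f = 2Ω sin φ = 2 × 7.29×10⁻⁵ × sin 56° = 1.21×10⁻⁴ s⁻¹
Pressure gradient: |∂P/∂n| = 500 Pa / 95000 m = 5.26×10⁻³ Pa/m
Geostrophic balance (pressure-gradient force = Coriolis force):
V_g = (1/(fρ)) |∂P/∂n| = 5.26×10⁻³ / (1.21×10⁻⁴ × 0.738) = 59.0 m/s
Converting: 59.0 m/s × 3.6 = 210 km/h

210 km/h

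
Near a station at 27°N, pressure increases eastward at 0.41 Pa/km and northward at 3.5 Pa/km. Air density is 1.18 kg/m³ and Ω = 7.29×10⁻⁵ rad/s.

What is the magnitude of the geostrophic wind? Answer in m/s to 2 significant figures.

Coriolis parameter at 27°N:
f = 2Ω sin φ = 2 × 7.29×10⁻⁵ × sin 27° = 6.62×10⁻⁵ s⁻¹
Component geostrophic relations (x east, y north):
u_g = −(1/(fρ)) ∂P/∂y,  v_g = (1/(fρ)) ∂P/∂x
u_g = −(3.5×10⁻³)/(6.62×10⁻⁵ × 1.18) = −44.8 m/s;  v_g = (0.41×10⁻³)/(6.62×10⁻⁵ × 1.18) = 5.25 m/s
|V_g| = √(u_g² + v_g²) = 45.1 m/s

45 m/s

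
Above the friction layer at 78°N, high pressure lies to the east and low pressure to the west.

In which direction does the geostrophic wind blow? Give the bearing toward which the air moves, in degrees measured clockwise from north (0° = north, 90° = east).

The pressure-gradient force points toward the west (bearing 270°).
Geostrophic balance: in the Northern Hemisphere the Coriolis force deflects motion to the right, so the geostrophic wind blows 90° to the right of the pressure-gradient force (low pressure on the left).
Rotating 270° by 90° clockwise gives 000° — the wind blows toward the north.

000°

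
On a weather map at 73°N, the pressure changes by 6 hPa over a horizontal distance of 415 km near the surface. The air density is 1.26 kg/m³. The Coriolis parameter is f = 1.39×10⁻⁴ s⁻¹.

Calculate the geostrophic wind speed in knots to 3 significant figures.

Pressure gradient: |∂P/∂n| = 600 Pa / 415000 m = 1.45×10⁻³ Pa/m
Geostrophic balance (pressure-gradient force = Coriolis force):
V_g = (1/(fρ)) |∂P/∂n| = 1.45×10⁻³ / (1.39×10⁻⁴ × 1.26) = 8.26 m/s
Converting: 8.26 m/s × 1.944 = 16.0 knots

16.0 knots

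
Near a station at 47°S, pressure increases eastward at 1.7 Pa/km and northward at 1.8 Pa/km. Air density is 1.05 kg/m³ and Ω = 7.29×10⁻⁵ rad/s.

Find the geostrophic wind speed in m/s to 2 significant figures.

Coriolis parameter at 47°S:
f = 2Ω sin φ = 2 × 7.29×10⁻⁵ × sin 47° = 1.07×10⁻⁴ s⁻¹
In the Southern Hemisphere f is negative: f = −1.07×10⁻⁴ s⁻¹.
Component geostrophic relations (x east, y north):
u_g = −(1/(fρ)) ∂P/∂y,  v_g = (1/(fρ)) ∂P/∂x
u_g = −(1.8×10⁻³)/(−1.07×10⁻⁴ × 1.05) = 16.1 m/s;  v_g = (1.7×10⁻³)/(−1.07×10⁻⁴ × 1.05) = −15.2 m/s
|V_g| = √(u_g² + v_g²) = 22.1 m/s

22 m/s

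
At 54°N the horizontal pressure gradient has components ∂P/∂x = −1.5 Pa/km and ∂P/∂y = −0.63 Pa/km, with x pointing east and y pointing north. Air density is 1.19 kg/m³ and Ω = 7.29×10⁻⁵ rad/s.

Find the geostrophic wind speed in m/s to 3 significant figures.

Coriolis parameter at 54°N:
f = 2Ω sin φ = 2 × 7.29×10⁻⁵ × sin 54° = 1.18×10⁻⁴ s⁻¹
Component geostrophic relations (x east, y north):
u_g = −(1/(fρ)) ∂P/∂y,  v_g = (1/(fρ)) ∂P/∂x
u_g = −(−0.63×10⁻³)/(1.18×10⁻⁴ × 1.19) = 4.49 m/s;  v_g = (−1.5×10⁻³)/(1.18×10⁻⁴ × 1.19) = −10.7 m/s
|V_g| = √(u_g² + v_g²) = 11.6 m/s

11.6 m/s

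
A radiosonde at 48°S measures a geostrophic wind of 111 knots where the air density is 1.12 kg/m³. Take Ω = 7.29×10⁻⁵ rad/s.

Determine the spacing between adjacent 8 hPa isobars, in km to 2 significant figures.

120 km

Coriolis parameter at 48°S:
f = 2Ω sin φ = 2 × 7.29×10⁻⁵ × sin 48° = 1.08×10⁻⁴ s⁻¹
Wind speed in SI: 111 knots = 57.1 m/s
Geostrophic balance rearranged: |∂P/∂n| = f ρ V_g
|∂P/∂n| = 1.08×10⁻⁴ × 1.12 × 57.1 = 6.93×10⁻³ Pa/m
Isobar spacing: Δn = ΔP/|∂P/∂n| = 800 Pa / 6.93×10⁻³ Pa/m = 115446 m ≈ 120 km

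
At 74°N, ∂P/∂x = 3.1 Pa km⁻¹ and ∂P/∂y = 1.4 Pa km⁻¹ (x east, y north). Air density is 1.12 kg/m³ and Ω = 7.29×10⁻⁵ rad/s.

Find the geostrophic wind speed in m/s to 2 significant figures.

Coriolis parameter at 74°N:
f = 2Ω sin φ = 2 × 7.29×10⁻⁵ × sin 74° = 1.40×10⁻⁴ s⁻¹
Component geostrophic relations (x east, y north):
u_g = −(1/(fρ)) ∂P/∂y,  v_g = (1/(fρ)) ∂P/∂x
u_g = −(1.4×10⁻³)/(1.40×10⁻⁴ × 1.12) = −8.92 m/s;  v_g = (3.1×10⁻³)/(1.40×10⁻⁴ × 1.12) = 19.7 m/s
|V_g| = √(u_g² + v_g²) = 21.7 m/s

22 m/s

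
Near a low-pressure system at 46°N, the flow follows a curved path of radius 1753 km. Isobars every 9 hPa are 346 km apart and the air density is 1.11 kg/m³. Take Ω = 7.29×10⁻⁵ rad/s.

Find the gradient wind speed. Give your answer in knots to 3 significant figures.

Coriolis parameter at 46°N:
f = 2Ω sin φ = 2 × 7.29×10⁻⁵ × sin 46° = 1.05×10⁻⁴ s⁻¹
Pressure gradient: |∂P/∂n| = 900 Pa / 346000 m = 2.60×10⁻³ Pa/m
Geostrophic speed: V_g = |∂P/∂n|/(fρ) = 2.60×10⁻³/(1.05×10⁻⁴ × 1.11) = 22.3 m/s
Around a low, centrifugal force acts outward with Coriolis, so pressure-gradient force balances both:
(1/ρ)|∂P/∂n| = fV + V²/R  →  V² + fR·V − fR·V_g = 0
With fR = 1.05×10⁻⁴ × 1753×10³ m = 184 m/s:
V = [−fR + √((fR)² + 4 fR V_g)]/2 = [−184 + √(184² + 4×184×22.3)]/2 = 20.1 m/s
Subgeostrophic (V < V_g = 22.3 m/s), as expected around a low.
Converting: 20.1 m/s × 1.944 = 39.1 knots

39.1 knots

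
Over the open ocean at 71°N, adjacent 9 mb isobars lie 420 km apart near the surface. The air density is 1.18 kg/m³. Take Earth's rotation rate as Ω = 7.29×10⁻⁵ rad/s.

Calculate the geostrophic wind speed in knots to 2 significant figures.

Coriolis parameter at 71°N:
f = 2Ω sin φ = 2 × 7.29×10⁻⁵ × sin 71° = 1.38×10⁻⁴ s⁻¹
Pressure gradient: |∂P/∂n| = 900 Pa / 420000 m = 2.14×10⁻³ Pa/m
Geostrophic balance (pressure-gradient force = Coriolis force):
V_g = (1/(fρ)) |∂P/∂n| = 2.14×10⁻³ / (1.38×10⁻⁴ × 1.18) = 13.2 m/s
Converting: 13.2 m/s × 1.944 = 26 knots

26 knots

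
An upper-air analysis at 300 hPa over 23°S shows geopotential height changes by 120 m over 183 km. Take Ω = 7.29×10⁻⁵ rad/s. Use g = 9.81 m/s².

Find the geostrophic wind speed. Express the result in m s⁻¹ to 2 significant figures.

110 m s⁻¹

Coriolis parameter at 23°S:
f = 2Ω sin φ = 2 × 7.29×10⁻⁵ × sin 23° = 5.70×10⁻⁵ s⁻¹
Height gradient: |∂Z/∂n| = 120 m / 183000 m = 6.56×10⁻⁴
On a pressure surface, geostrophic balance gives V_g = (g/f)|∂Z/∂n|:
V_g = 9.81 × 6.56×10⁻⁴ / 5.70×10⁻⁵ = 113 m/s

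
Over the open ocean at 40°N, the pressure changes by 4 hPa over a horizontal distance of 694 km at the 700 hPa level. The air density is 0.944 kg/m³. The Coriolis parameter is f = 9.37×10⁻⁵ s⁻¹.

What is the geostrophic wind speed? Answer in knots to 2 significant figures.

13 knots

Pressure gradient: |∂P/∂n| = 400 Pa / 694000 m = 5.76×10⁻⁴ Pa/m
Geostrophic balance (pressure-gradient force = Coriolis force):
V_g = (1/(fρ)) |∂P/∂n| = 5.76×10⁻⁴ / (9.37×10⁻⁵ × 0.944) = 6.52 m/s
Converting: 6.52 m/s × 1.944 = 13 knots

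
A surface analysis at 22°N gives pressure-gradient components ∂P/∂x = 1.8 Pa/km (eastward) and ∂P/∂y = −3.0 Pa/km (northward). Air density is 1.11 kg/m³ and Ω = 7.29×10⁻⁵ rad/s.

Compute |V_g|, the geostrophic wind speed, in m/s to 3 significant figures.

Coriolis parameter at 22°N:
f = 2Ω sin φ = 2 × 7.29×10⁻⁵ × sin 22° = 5.46×10⁻⁵ s⁻¹
Component geostrophic relations (x east, y north):
u_g = −(1/(fρ)) ∂P/∂y,  v_g = (1/(fρ)) ∂P/∂x
u_g = −(−3.0×10⁻³)/(5.46×10⁻⁵ × 1.11) = 49.5 m/s;  v_g = (1.8×10⁻³)/(5.46×10⁻⁵ × 1.11) = 29.7 m/s
|V_g| = √(u_g² + v_g²) = 57.7 m/s

57.7 m/s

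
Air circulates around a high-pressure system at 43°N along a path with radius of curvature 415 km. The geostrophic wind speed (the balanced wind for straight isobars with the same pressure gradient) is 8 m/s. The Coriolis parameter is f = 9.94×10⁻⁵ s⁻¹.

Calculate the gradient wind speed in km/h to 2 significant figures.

Around a high, pressure-gradient force acts outward with centrifugal, so Coriolis balances both:
fV = (1/ρ)|∂P/∂n| + V²/R  →  V² − fR·V + fR·V_g = 0
With fR = 9.94×10⁻⁵ × 415×10³ m = 41.3 m/s:
V = [fR − √((fR)² − 4 fR V_g)]/2 = [41.3 − √(41.3² − 4×41.3×8)]/2 = 10.9 m/s
Supergeostrophic (V > V_g = 8 m/s), as expected around a high.
Converting: 10.9 m/s × 3.6 = 39 km/h

39 km/h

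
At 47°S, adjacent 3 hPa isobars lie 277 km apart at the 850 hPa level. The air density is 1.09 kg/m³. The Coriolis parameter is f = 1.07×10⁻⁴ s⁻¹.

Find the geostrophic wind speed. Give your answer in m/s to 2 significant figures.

9.3 m/s

Pressure gradient: |∂P/∂n| = 300 Pa / 277000 m = 1.08×10⁻³ Pa/m
Geostrophic balance (pressure-gradient force = Coriolis force):
V_g = (1/(fρ)) |∂P/∂n| = 1.08×10⁻³ / (1.07×10⁻⁴ × 1.09) = 9.29 m/s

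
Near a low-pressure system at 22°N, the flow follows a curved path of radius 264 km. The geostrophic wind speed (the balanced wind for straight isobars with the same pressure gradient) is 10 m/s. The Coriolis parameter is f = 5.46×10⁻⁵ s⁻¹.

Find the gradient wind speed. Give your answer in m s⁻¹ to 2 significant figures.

Around a low, centrifugal force acts outward with Coriolis, so pressure-gradient force balances both:
(1/ρ)|∂P/∂n| = fV + V²/R  →  V² + fR·V − fR·V_g = 0
With fR = 5.46×10⁻⁵ × 264×10³ m = 14.4 m/s:
V = [−fR + √((fR)² + 4 fR V_g)]/2 = [−14.4 + √(14.4² + 4×14.4×10)]/2 = 6.8 m/s
Subgeostrophic (V < V_g = 10 m/s), as expected around a low.

6.8 m s⁻¹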